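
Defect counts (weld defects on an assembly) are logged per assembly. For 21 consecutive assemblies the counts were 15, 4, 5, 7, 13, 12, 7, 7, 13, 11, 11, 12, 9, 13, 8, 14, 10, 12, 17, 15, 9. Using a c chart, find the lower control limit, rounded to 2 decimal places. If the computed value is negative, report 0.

c̄ = (15 + 4 + 5 + 7 + 13 + 12 + 7 + 7 + 13 + 11 + 11 + 12 + 9 + 13 + 8 + 14 + 10 + 12 + 17 + 15 + 9) / 21 = 224 / 21 = 10.6667
LCL = c̄ − 3√c̄ = 10.6667 − 3 × 3.2660 = 0.8687

0.87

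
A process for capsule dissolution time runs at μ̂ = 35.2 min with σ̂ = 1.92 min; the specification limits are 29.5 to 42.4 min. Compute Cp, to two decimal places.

1.12

Cp = (USL − LSL) / (6σ̂) = (42.4 − 29.5) / (6 × 1.92) = 12.9000 / 11.5200 = 1.1198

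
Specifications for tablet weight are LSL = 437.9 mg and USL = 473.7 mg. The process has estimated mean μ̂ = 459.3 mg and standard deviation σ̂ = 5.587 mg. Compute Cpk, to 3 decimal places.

0.859

Cpu = (USL − μ̂) / (3σ̂) = (473.7 − 459.3) / (3 × 5.587) = 0.8591; Cpl = (μ̂ − LSL) / (3σ̂) = (459.3 − 437.9) / (3 × 5.587) = 1.2768; Cpk = min(Cpu, Cpl) = 0.8591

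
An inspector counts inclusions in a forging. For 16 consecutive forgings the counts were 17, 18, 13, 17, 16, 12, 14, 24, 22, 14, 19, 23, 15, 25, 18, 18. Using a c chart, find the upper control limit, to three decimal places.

c̄ = (17 + 18 + 13 + 17 + 16 + 12 + 14 + 24 + 22 + 14 + 19 + 23 + 15 + 25 + 18 + 18) / 16 = 285 / 16 = 17.8125
UCL = c̄ + 3√c̄ = 17.8125 + 3 × √17.8125 = 17.8125 + 3 × 4.2205 = 30.4740

30.474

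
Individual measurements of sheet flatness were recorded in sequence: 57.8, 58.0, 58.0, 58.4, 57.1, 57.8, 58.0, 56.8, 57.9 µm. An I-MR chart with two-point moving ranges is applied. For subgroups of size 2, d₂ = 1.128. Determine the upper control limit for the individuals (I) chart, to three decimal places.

X̄ = (57.8 + 58.0 + 58.0 + 58.4 + 57.1 + 57.8 + 58.0 + 56.8 + 57.9) / 9 = 57.7556
Moving ranges: 0.2, 0.0, 0.4, 1.3, 0.7, 0.2, 1.2, 1.1; M̄R̄ = 5.1000 / 8 = 0.6375
UCL = X̄ + 3·M̄R̄/d₂ = 57.7556 + 3 × 0.6375 / 1.128 = 59.4510

59.451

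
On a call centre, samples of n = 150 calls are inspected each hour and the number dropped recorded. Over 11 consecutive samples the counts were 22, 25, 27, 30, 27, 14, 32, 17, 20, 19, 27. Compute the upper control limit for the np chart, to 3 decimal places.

37.023

p̄ = Σdᵢ / (k·n) = 260 / (11 × 150) = 0.15758
UCL = np̄ + 3·√(np̄(1−p̄)) = 23.6364 + 3 × √(23.6364×0.84242) = 23.6364 + 3 × 4.4623 = 37.0232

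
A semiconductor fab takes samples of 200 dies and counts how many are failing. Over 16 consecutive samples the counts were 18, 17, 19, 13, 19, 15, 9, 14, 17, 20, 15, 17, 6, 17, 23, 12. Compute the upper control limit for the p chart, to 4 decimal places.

0.1355

p̄ = Σdᵢ / (k·n) = 251 / (16 × 200) = 0.07844
UCL = p̄ + 3·√(p̄(1−p̄)/n) = 0.07844 + 3 × √(0.07844×0.92156/200) = 0.07844 + 3 × 0.01901 = 0.13547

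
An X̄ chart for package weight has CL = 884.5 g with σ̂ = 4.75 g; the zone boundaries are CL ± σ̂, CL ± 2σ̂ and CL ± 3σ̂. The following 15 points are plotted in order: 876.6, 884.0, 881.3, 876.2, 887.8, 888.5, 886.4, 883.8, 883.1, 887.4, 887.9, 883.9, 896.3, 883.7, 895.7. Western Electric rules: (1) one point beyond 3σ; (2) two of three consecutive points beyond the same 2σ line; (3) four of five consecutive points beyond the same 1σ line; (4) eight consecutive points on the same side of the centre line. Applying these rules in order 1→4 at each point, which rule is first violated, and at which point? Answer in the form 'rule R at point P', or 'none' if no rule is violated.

Zone of each point (C = within 1σ̂, B = 1σ̂–2σ̂, A = 2σ̂–3σ̂, * = beyond 3σ̂; sign = side of CL): 1:-B, 2:-C, 3:-C, 4:-B, 5:+C, 6:+C, 7:+C, 8:-C, 9:-C, 10:+C, 11:+C, 12:-C, 13:+A, 14:-C, 15:+A
Rule 2 (two of three consecutive points beyond the same 2σ limit) is satisfied at point 15.

rule 2 at point 15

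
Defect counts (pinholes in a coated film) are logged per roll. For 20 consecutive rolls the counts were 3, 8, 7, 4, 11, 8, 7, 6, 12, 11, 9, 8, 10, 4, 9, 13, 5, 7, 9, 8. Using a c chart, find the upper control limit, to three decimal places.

16.409

c̄ = (3 + 8 + 7 + 4 + 11 + 8 + 7 + 6 + 12 + 11 + 9 + 8 + 10 + 4 + 9 + 13 + 5 + 7 + 9 + 8) / 20 = 159 / 20 = 7.9500
UCL = c̄ + 3√c̄ = 7.9500 + 3 × √7.9500 = 7.9500 + 3 × 2.8196 = 16.4087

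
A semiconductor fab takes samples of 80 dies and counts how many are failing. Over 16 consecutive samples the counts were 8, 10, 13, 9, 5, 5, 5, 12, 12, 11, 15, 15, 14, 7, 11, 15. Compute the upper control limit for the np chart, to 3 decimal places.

p̄ = Σdᵢ / (k·n) = 167 / (16 × 80) = 0.13047
UCL = np̄ + 3·√(np̄(1−p̄)) = 10.4375 + 3 × √(10.4375×0.86953) = 10.4375 + 3 × 3.0126 = 19.4753

19.475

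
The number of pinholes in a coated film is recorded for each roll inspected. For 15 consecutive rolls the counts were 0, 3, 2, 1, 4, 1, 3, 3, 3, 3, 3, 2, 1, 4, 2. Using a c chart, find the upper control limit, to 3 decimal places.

c̄ = (0 + 3 + 2 + 1 + 4 + 1 + 3 + 3 + 3 + 3 + 3 + 2 + 1 + 4 + 2) / 15 = 35 / 15 = 2.3333
UCL = c̄ + 3√c̄ = 2.3333 + 3 × √2.3333 = 2.3333 + 3 × 1.5275 = 6.9159

6.916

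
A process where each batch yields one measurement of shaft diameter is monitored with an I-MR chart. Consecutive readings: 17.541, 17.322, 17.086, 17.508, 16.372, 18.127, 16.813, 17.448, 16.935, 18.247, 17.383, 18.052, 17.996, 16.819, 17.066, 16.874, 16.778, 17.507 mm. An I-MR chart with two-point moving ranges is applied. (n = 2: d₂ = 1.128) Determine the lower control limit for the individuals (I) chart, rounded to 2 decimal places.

15.52

X̄ = (17.541 + 17.322 + 17.086 + 17.508 + 16.372 + 18.127 + 16.813 + 17.448 + 16.935 + 18.247 + 17.383 + 18.052 + 17.996 + 16.819 + 17.066 + 16.874 + 16.778 + 17.507) / 18 = 17.3263
Moving ranges: 0.219, 0.236, 0.422, 1.136, 1.755, 1.314, 0.635, 0.513, 1.312, 0.864, 0.669, 0.056, 1.177, 0.247, 0.192, 0.096, 0.729; M̄R̄ = 11.5720 / 17 = 0.6807
LCL = X̄ − 3·M̄R̄/d₂ = 17.3263 − 3 × 0.6807 / 1.128 = 15.5159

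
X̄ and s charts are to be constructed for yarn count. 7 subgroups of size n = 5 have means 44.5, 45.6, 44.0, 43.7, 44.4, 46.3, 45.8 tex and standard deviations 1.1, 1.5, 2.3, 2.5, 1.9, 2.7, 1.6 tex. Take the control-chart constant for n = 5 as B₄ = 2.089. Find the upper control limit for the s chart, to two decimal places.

s̄ = (1.1 + 1.5 + 2.3 + 2.5 + 1.9 + 2.7 + 1.6) / 7 = 1.9429
UCL_s = B₄·s̄ = 2.089 × 1.9429 = 4.0586

4.06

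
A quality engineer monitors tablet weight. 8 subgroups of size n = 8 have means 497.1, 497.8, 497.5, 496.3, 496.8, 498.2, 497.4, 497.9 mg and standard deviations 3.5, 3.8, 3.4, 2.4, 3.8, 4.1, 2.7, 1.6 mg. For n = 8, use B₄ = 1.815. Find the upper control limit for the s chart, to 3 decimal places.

5.740

s̄ = (3.5 + 3.8 + 3.4 + 2.4 + 3.8 + 4.1 + 2.7 + 1.6) / 8 = 3.1625
UCL_s = B₄·s̄ = 1.815 × 3.1625 = 5.7399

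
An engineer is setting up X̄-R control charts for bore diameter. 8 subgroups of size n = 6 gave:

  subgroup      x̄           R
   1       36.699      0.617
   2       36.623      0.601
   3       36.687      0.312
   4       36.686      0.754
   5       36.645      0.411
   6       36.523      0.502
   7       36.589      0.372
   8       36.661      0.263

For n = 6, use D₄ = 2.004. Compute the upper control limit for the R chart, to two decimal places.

0.96

R̄ = (0.617 + 0.601 + 0.312 + 0.754 + 0.411 + 0.502 + 0.372 + 0.263) / 8 = 3.8320 / 8 = 0.4790
UCL_R = D₄·R̄ = 2.004 × 0.4790 = 0.9599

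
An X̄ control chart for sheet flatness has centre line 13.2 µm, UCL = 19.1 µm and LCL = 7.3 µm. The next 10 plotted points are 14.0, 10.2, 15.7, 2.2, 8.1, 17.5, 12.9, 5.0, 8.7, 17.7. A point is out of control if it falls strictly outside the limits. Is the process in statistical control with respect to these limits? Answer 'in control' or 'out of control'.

out of control

Compare each point to [7.3, 19.1]: sample 4 = 2.2 < LCL; sample 8 = 5.0 < LCL.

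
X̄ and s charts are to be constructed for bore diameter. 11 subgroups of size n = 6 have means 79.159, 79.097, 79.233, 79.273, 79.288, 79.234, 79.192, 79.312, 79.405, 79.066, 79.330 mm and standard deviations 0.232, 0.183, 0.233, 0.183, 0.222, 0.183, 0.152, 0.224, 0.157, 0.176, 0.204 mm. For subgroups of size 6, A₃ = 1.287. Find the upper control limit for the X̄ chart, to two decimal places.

79.49

X̄̄ = (79.159 + 79.097 + 79.233 + 79.273 + 79.288 + 79.234 + 79.192 + 79.312 + 79.405 + 79.066 + 79.330) / 11 = 79.2354
s̄ = (0.232 + 0.183 + 0.233 + 0.183 + 0.222 + 0.183 + 0.152 + 0.224 + 0.157 + 0.176 + 0.204) / 11 = 0.1954
UCL = X̄̄ + A₃·s̄ = 79.2354 + 1.287 × 0.1954 = 79.4868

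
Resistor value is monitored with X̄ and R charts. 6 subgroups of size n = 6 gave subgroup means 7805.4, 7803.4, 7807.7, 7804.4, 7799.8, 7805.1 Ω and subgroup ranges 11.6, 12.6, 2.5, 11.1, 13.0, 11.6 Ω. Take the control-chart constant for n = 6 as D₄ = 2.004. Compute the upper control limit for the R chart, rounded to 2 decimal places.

20.84

R̄ = (11.6 + 12.6 + 2.5 + 11.1 + 13.0 + 11.6) / 6 = 62.4000 / 6 = 10.4000
UCL_R = D₄·R̄ = 2.004 × 10.4000 = 20.8416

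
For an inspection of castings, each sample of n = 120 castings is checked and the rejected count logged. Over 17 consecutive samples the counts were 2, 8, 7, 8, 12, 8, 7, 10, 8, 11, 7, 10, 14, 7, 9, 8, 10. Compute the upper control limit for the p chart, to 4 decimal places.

p̄ = Σdᵢ / (k·n) = 146 / (17 × 120) = 0.07157
UCL = p̄ + 3·√(p̄(1−p̄)/n) = 0.07157 + 3 × √(0.07157×0.92843/120) = 0.07157 + 3 × 0.02353 = 0.14216

0.1422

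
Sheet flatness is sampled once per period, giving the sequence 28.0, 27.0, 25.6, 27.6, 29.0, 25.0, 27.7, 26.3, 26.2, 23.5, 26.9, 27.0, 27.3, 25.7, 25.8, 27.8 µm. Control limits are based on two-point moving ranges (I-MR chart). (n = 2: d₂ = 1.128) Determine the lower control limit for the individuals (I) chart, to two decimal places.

X̄ = (28.0 + 27.0 + 25.6 + 27.6 + 29.0 + 25.0 + 27.7 + 26.3 + 26.2 + 23.5 + 26.9 + 27.0 + 27.3 + 25.7 + 25.8 + 27.8) / 16 = 26.6500
Moving ranges: 1.0, 1.4, 2.0, 1.4, 4.0, 2.7, 1.4, 0.1, 2.7, 3.4, 0.1, 0.3, 1.6, 0.1, 2.0; M̄R̄ = 24.2000 / 15 = 1.6133
LCL = X̄ − 3·M̄R̄/d₂ = 26.6500 − 3 × 1.6133 / 1.128 = 22.3592

22.36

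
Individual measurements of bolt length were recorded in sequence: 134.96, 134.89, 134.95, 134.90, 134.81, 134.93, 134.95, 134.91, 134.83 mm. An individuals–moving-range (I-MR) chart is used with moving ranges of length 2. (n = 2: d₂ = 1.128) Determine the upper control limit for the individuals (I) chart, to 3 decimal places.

X̄ = (134.96 + 134.89 + 134.95 + 134.90 + 134.81 + 134.93 + 134.95 + 134.91 + 134.83) / 9 = 134.9033
Moving ranges: 0.07, 0.06, 0.05, 0.09, 0.12, 0.02, 0.04, 0.08; M̄R̄ = 0.5300 / 8 = 0.0663
UCL = X̄ + 3·M̄R̄/d₂ = 134.9033 + 3 × 0.0663 / 1.128 = 135.0795

135.080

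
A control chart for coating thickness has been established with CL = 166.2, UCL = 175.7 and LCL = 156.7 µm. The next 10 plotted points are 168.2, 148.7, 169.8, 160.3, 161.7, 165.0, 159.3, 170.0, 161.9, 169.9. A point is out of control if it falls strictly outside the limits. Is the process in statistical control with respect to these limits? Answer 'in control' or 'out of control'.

out of control

Compare each point to [156.7, 175.7]: sample 2 = 148.7 < LCL.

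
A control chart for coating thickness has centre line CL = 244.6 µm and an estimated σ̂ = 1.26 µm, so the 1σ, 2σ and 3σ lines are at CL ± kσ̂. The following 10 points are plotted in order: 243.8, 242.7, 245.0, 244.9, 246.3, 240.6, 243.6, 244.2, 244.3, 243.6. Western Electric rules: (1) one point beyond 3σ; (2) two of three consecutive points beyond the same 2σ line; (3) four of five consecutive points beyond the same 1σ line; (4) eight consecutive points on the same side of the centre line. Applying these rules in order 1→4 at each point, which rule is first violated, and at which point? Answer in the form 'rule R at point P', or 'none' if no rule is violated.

Zone of each point (C = within 1σ̂, B = 1σ̂–2σ̂, A = 2σ̂–3σ̂, * = beyond 3σ̂; sign = side of CL): 1:-C, 2:-B, 3:+C, 4:+C, 5:+B, 6:-*, 7:-C, 8:-C, 9:-C, 10:-C
Rule 1 (one point beyond the 3σ limits) is satisfied at point 6.

rule 1 at point 6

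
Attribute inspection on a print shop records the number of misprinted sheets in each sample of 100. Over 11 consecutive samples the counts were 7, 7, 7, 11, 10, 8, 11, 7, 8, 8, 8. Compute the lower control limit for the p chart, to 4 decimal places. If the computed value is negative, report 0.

p̄ = Σdᵢ / (k·n) = 92 / (11 × 100) = 0.08364
LCL = p̄ − 3·√(p̄(1−p̄)/n) = 0.08364 − 3 × 0.02768 = 0.00058

0.0006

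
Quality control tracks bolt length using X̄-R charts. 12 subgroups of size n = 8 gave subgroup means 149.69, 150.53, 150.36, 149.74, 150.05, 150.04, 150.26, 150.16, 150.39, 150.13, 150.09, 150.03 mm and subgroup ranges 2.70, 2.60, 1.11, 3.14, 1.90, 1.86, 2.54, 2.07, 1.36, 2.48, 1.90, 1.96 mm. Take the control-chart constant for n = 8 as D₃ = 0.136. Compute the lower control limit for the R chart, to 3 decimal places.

0.290

R̄ = (2.70 + 2.60 + 1.11 + 3.14 + 1.90 + 1.86 + 2.54 + 2.07 + 1.36 + 2.48 + 1.90 + 1.96) / 12 = 25.6200 / 12 = 2.1350
LCL_R = D₃·R̄ = 0.136 × 2.1350 = 0.2904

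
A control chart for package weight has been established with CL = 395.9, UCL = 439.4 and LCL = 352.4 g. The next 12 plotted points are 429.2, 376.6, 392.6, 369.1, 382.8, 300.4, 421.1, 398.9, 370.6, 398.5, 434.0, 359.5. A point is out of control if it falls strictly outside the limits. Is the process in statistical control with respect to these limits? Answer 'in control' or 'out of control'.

out of control

Compare each point to [352.4, 439.4]: sample 6 = 300.4 < LCL.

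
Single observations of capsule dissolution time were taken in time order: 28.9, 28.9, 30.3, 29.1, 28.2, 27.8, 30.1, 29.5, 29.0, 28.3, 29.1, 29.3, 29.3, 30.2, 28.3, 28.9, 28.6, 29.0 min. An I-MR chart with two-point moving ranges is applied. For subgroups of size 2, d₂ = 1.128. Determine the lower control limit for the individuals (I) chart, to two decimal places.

27.00

X̄ = (28.9 + 28.9 + 30.3 + 29.1 + 28.2 + 27.8 + 30.1 + 29.5 + 29.0 + 28.3 + 29.1 + 29.3 + 29.3 + 30.2 + 28.3 + 28.9 + 28.6 + 29.0) / 18 = 29.0444
Moving ranges: 0.0, 1.4, 1.2, 0.9, 0.4, 2.3, 0.6, 0.5, 0.7, 0.8, 0.2, 0.0, 0.9, 1.9, 0.6, 0.3, 0.4; M̄R̄ = 13.1000 / 17 = 0.7706
LCL = X̄ − 3·M̄R̄/d₂ = 29.0444 − 3 × 0.7706 / 1.128 = 26.9950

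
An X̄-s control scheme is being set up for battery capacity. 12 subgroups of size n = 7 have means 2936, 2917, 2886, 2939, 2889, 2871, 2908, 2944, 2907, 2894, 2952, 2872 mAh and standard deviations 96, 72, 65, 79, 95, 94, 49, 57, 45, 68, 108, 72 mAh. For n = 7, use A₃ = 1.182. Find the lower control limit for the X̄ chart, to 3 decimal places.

X̄̄ = (2936 + 2917 + 2886 + 2939 + 2889 + 2871 + 2908 + 2944 + 2907 + 2894 + 2952 + 2872) / 12 = 2909.5833
s̄ = (96 + 72 + 65 + 79 + 95 + 94 + 49 + 57 + 45 + 68 + 108 + 72) / 12 = 75.0000
LCL = X̄̄ − A₃·s̄ = 2909.5833 − 1.182 × 75.0000 = 2820.9333

2820.933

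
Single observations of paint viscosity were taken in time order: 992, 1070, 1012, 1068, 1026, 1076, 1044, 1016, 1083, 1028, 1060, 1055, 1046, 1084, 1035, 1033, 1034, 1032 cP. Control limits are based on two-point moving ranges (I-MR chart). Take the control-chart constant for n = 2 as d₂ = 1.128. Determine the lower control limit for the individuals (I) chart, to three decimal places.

X̄ = (992 + 1070 + 1012 + 1068 + 1026 + 1076 + 1044 + 1016 + 1083 + 1028 + 1060 + 1055 + 1046 + 1084 + 1035 + 1033 + 1034 + 1032) / 18 = 1044.1111
Moving ranges: 78, 58, 56, 42, 50, 32, 28, 67, 55, 32, 5, 9, 38, 49, 2, 1, 2; M̄R̄ = 604.0000 / 17 = 35.5294
LCL = X̄ − 3·M̄R̄/d₂ = 1044.1111 − 3 × 35.5294 / 1.128 = 949.6180

949.618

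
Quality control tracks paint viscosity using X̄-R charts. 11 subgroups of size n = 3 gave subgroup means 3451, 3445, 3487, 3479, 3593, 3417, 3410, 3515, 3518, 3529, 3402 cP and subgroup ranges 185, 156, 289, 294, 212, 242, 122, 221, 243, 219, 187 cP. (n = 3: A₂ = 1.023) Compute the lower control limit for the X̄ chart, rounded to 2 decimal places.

3256.50

X̄̄ = (3451 + 3445 + 3487 + 3479 + 3593 + 3417 + 3410 + 3515 + 3518 + 3529 + 3402) / 11 = 38246.0000 / 11 = 3476.9091
R̄ = (185 + 156 + 289 + 294 + 212 + 242 + 122 + 221 + 243 + 219 + 187) / 11 = 2370.0000 / 11 = 215.4545
LCL = X̄̄ − A₂·R̄ = 3476.9091 − 1.023 × 215.4545 = 3256.4991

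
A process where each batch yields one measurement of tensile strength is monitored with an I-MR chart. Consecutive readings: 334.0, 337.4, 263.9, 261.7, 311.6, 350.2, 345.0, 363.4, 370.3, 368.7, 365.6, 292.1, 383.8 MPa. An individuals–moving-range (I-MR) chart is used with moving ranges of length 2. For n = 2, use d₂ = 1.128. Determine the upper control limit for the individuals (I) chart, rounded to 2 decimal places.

416.00

X̄ = (334.0 + 337.4 + 263.9 + 261.7 + 311.6 + 350.2 + 345.0 + 363.4 + 370.3 + 368.7 + 365.6 + 292.1 + 383.8) / 13 = 334.4385
Moving ranges: 3.4, 73.5, 2.2, 49.9, 38.6, 5.2, 18.4, 6.9, 1.6, 3.1, 73.5, 91.7; M̄R̄ = 368.0000 / 12 = 30.6667
UCL = X̄ + 3·M̄R̄/d₂ = 334.4385 + 3 × 30.6667 / 1.128 = 415.9987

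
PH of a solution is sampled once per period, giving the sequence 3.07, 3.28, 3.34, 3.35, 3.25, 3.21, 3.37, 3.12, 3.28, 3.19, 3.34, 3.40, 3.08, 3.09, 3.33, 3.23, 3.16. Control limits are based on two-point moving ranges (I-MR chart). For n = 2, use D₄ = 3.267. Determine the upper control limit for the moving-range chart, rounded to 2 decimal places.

0.41

Moving ranges: 0.21, 0.06, 0.01, 0.10, 0.04, 0.16, 0.25, 0.16, 0.09, 0.15, 0.06, 0.32, 0.01, 0.24, 0.10, 0.07; M̄R̄ = 2.0300 / 16 = 0.1269
UCL_MR = D₄·M̄R̄ = 3.267 × 0.1269 = 0.4145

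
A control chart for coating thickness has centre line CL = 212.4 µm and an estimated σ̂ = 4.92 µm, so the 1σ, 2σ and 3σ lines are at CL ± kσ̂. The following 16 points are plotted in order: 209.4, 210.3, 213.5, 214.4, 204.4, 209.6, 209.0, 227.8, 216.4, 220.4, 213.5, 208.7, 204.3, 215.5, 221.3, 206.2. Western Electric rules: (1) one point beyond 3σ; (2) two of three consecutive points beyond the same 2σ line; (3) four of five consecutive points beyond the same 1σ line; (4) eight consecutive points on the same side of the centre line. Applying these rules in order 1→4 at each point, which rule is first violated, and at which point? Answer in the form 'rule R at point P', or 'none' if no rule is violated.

rule 1 at point 8

Zone of each point (C = within 1σ̂, B = 1σ̂–2σ̂, A = 2σ̂–3σ̂, * = beyond 3σ̂; sign = side of CL): 1:-C, 2:-C, 3:+C, 4:+C, 5:-B, 6:-C, 7:-C, 8:+*, 9:+C, 10:+B, 11:+C, 12:-C, 13:-B, 14:+C, 15:+B, 16:-B
Rule 1 (one point beyond the 3σ limits) is satisfied at point 8.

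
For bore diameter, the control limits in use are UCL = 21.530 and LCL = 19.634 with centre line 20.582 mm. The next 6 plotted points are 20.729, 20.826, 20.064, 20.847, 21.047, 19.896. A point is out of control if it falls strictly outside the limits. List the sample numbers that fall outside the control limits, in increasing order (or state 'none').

none

All 6 points lie within [19.634, 21.530].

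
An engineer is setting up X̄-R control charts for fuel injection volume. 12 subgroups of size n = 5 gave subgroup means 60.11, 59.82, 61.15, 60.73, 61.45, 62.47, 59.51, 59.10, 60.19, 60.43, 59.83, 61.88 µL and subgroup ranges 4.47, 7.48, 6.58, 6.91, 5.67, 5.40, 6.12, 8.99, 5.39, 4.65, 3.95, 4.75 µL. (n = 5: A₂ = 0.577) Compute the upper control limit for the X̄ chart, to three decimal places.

X̄̄ = (60.11 + 59.82 + 61.15 + 60.73 + 61.45 + 62.47 + 59.51 + 59.10 + 60.19 + 60.43 + 59.83 + 61.88) / 12 = 726.6700 / 12 = 60.5558
R̄ = (4.47 + 7.48 + 6.58 + 6.91 + 5.67 + 5.40 + 6.12 + 8.99 + 5.39 + 4.65 + 3.95 + 4.75) / 12 = 70.3600 / 12 = 5.8633
UCL = X̄̄ + A₂·R̄ = 60.5558 + 0.577 × 5.8633 = 63.9390

63.939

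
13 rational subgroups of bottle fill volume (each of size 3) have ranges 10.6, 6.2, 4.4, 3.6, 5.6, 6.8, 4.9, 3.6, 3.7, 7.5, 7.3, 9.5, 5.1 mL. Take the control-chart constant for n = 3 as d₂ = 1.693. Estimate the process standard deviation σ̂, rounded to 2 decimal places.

R̄ = (10.6 + 6.2 + 4.4 + 3.6 + 5.6 + 6.8 + 4.9 + 3.6 + 3.7 + 7.5 + 7.3 + 9.5 + 5.1) / 13 = 6.0615
σ̂ = R̄ / d₂ = 6.0615 / 1.693 = 3.5804

3.58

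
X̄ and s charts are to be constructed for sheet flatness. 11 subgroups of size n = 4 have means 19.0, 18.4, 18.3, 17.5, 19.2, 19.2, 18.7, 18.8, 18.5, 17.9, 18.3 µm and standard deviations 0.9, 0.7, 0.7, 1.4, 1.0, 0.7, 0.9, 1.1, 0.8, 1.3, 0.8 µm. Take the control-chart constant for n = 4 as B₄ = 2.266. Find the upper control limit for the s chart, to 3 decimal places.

2.122

s̄ = (0.9 + 0.7 + 0.7 + 1.4 + 1.0 + 0.7 + 0.9 + 1.1 + 0.8 + 1.3 + 0.8) / 11 = 0.9364
UCL_s = B₄·s̄ = 2.266 × 0.9364 = 2.1218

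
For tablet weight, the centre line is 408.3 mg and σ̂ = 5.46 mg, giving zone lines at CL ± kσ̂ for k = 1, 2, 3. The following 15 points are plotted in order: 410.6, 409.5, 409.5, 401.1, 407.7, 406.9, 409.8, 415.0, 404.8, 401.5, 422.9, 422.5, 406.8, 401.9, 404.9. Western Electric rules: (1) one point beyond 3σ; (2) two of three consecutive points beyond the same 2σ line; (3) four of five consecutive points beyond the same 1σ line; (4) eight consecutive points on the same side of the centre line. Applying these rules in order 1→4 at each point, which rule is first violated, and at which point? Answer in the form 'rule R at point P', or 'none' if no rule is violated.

Zone of each point (C = within 1σ̂, B = 1σ̂–2σ̂, A = 2σ̂–3σ̂, * = beyond 3σ̂; sign = side of CL): 1:+C, 2:+C, 3:+C, 4:-B, 5:-C, 6:-C, 7:+C, 8:+B, 9:-C, 10:-B, 11:+A, 12:+A, 13:-C, 14:-B, 15:-C
Rule 2 (two of three consecutive points beyond the same 2σ limit) is satisfied at point 12.

rule 2 at point 12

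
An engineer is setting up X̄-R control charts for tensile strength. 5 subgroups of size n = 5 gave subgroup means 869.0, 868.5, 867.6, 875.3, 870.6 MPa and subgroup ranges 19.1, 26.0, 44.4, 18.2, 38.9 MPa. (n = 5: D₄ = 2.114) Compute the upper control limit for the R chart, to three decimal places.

R̄ = (19.1 + 26.0 + 44.4 + 18.2 + 38.9) / 5 = 146.6000 / 5 = 29.3200
UCL_R = D₄·R̄ = 2.114 × 29.3200 = 61.9825

61.982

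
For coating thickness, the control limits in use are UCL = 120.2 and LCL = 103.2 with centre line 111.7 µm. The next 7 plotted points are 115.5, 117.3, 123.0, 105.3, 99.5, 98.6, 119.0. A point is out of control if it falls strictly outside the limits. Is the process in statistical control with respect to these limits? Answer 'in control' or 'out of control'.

Compare each point to [103.2, 120.2]: sample 3 = 123.0 > UCL; sample 5 = 99.5 < LCL; sample 6 = 98.6 < LCL.

out of control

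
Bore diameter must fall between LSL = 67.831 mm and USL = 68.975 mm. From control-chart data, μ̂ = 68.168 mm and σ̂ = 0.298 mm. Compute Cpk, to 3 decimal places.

0.377

Cpu = (USL − μ̂) / (3σ̂) = (68.975 − 68.168) / (3 × 0.298) = 0.9027; Cpl = (μ̂ − LSL) / (3σ̂) = (68.168 − 67.831) / (3 × 0.298) = 0.3770; Cpk = min(Cpu, Cpl) = 0.3770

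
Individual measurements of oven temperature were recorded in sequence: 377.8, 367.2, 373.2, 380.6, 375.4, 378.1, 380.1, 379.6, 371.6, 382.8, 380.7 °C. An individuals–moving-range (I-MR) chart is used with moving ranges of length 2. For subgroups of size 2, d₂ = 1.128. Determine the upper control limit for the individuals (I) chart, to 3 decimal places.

391.823

X̄ = (377.8 + 367.2 + 373.2 + 380.6 + 375.4 + 378.1 + 380.1 + 379.6 + 371.6 + 382.8 + 380.7) / 11 = 377.0091
Moving ranges: 10.6, 6.0, 7.4, 5.2, 2.7, 2.0, 0.5, 8.0, 11.2, 2.1; M̄R̄ = 55.7000 / 10 = 5.5700
UCL = X̄ + 3·M̄R̄/d₂ = 377.0091 + 3 × 5.5700 / 1.128 = 391.8229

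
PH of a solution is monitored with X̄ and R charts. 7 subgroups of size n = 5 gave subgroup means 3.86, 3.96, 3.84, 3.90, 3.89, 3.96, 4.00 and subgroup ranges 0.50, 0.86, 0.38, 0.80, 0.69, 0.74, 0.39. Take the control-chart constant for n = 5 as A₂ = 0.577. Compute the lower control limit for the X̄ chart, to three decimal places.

3.556

X̄̄ = (3.86 + 3.96 + 3.84 + 3.90 + 3.89 + 3.96 + 4.00) / 7 = 27.4100 / 7 = 3.9157
R̄ = (0.50 + 0.86 + 0.38 + 0.80 + 0.69 + 0.74 + 0.39) / 7 = 4.3600 / 7 = 0.6229
LCL = X̄̄ − A₂·R̄ = 3.9157 − 0.577 × 0.6229 = 3.5563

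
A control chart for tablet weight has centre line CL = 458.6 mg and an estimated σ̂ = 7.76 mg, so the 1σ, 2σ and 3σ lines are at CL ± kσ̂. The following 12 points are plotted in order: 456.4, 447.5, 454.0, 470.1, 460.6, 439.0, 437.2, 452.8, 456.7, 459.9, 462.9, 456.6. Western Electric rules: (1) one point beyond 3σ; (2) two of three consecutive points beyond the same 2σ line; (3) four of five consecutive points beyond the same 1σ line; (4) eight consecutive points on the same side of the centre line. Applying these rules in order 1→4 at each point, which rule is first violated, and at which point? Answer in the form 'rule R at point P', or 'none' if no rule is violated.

Zone of each point (C = within 1σ̂, B = 1σ̂–2σ̂, A = 2σ̂–3σ̂, * = beyond 3σ̂; sign = side of CL): 1:-C, 2:-B, 3:-C, 4:+B, 5:+C, 6:-A, 7:-A, 8:-C, 9:-C, 10:+C, 11:+C, 12:-C
Rule 2 (two of three consecutive points beyond the same 2σ limit) is satisfied at point 7.

rule 2 at point 7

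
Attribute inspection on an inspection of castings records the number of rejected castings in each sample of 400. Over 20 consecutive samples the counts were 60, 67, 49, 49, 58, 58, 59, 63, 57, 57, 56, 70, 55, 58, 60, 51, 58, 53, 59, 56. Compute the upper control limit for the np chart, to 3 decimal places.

p̄ = Σdᵢ / (k·n) = 1153 / (20 × 400) = 0.14413
UCL = np̄ + 3·√(np̄(1−p̄)) = 57.6500 + 3 × √(57.6500×0.85587) = 57.6500 + 3 × 7.0243 = 78.7230

78.723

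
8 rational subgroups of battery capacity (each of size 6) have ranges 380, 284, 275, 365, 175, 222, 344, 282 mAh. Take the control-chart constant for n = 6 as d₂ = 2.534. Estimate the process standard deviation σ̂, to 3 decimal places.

R̄ = (380 + 284 + 275 + 365 + 175 + 222 + 344 + 282) / 8 = 290.8750
σ̂ = R̄ / d₂ = 290.8750 / 2.534 = 114.7889

114.789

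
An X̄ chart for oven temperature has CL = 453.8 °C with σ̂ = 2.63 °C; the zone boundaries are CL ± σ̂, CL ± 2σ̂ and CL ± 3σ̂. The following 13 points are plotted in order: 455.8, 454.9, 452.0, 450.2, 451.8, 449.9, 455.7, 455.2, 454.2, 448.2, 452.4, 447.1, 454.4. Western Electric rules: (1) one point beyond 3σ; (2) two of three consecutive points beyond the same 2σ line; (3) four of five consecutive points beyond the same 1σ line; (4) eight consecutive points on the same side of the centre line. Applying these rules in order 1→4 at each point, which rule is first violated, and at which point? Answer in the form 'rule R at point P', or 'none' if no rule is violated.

Zone of each point (C = within 1σ̂, B = 1σ̂–2σ̂, A = 2σ̂–3σ̂, * = beyond 3σ̂; sign = side of CL): 1:+C, 2:+C, 3:-C, 4:-B, 5:-C, 6:-B, 7:+C, 8:+C, 9:+C, 10:-A, 11:-C, 12:-A, 13:+C
Rule 2 (two of three consecutive points beyond the same 2σ limit) is satisfied at point 12.

rule 2 at point 12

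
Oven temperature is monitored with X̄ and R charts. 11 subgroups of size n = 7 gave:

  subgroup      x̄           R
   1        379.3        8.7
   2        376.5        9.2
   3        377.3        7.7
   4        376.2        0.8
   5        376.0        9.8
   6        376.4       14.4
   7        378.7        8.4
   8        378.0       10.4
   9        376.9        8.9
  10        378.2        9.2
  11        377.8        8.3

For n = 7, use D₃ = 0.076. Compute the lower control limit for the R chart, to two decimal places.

0.66

R̄ = (8.7 + 9.2 + 7.7 + 0.8 + 9.8 + 14.4 + 8.4 + 10.4 + 8.9 + 9.2 + 8.3) / 11 = 95.8000 / 11 = 8.7091
LCL_R = D₃·R̄ = 0.076 × 8.7091 = 0.6619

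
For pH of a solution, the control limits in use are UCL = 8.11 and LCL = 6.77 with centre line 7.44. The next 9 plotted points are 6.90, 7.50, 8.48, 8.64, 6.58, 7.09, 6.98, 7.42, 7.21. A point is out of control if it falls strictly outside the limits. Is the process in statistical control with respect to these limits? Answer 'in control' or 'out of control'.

Compare each point to [6.77, 8.11]: sample 3 = 8.48 > UCL; sample 4 = 8.64 > UCL; sample 5 = 6.58 < LCL.

out of control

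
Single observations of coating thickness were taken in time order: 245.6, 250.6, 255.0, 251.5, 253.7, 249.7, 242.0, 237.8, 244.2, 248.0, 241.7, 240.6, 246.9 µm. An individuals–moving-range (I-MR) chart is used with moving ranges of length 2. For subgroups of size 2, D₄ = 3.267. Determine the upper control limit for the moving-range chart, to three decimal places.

Moving ranges: 5.0, 4.4, 3.5, 2.2, 4.0, 7.7, 4.2, 6.4, 3.8, 6.3, 1.1, 6.3; M̄R̄ = 54.9000 / 12 = 4.5750
UCL_MR = D₄·M̄R̄ = 3.267 × 4.5750 = 14.9465

14.947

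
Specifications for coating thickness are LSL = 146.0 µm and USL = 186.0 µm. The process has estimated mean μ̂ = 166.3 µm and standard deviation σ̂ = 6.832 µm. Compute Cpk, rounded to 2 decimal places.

Cpu = (USL − μ̂) / (3σ̂) = (186.0 − 166.3) / (3 × 6.832) = 0.9612; Cpl = (μ̂ − LSL) / (3σ̂) = (166.3 − 146.0) / (3 × 6.832) = 0.9904; Cpk = min(Cpu, Cpl) = 0.9612

0.96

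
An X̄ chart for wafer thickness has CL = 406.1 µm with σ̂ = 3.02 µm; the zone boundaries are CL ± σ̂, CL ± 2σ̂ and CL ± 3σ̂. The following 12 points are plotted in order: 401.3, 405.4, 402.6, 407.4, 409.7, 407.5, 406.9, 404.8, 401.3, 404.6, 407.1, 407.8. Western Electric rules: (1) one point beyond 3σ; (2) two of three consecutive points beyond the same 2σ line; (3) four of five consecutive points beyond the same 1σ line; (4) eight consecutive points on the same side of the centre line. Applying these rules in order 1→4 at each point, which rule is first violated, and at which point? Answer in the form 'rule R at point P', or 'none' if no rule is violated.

Zone of each point (C = within 1σ̂, B = 1σ̂–2σ̂, A = 2σ̂–3σ̂, * = beyond 3σ̂; sign = side of CL): 1:-B, 2:-C, 3:-B, 4:+C, 5:+B, 6:+C, 7:+C, 8:-C, 9:-B, 10:-C, 11:+C, 12:+C
No rule fires across all 12 points.

none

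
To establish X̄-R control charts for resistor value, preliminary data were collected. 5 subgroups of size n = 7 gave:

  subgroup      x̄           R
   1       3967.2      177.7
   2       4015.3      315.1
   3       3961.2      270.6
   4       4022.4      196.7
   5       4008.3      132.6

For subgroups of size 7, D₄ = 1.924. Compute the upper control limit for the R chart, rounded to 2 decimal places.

R̄ = (177.7 + 315.1 + 270.6 + 196.7 + 132.6) / 5 = 1092.7000 / 5 = 218.5400
UCL_R = D₄·R̄ = 1.924 × 218.5400 = 420.4710

420.47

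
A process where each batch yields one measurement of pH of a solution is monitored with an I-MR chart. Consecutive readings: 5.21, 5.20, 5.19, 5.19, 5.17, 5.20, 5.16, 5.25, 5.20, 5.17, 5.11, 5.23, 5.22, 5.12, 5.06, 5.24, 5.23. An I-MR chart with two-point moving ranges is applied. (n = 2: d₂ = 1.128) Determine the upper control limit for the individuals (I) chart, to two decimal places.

X̄ = (5.21 + 5.20 + 5.19 + 5.19 + 5.17 + 5.20 + 5.16 + 5.25 + 5.20 + 5.17 + 5.11 + 5.23 + 5.22 + 5.12 + 5.06 + 5.24 + 5.23) / 17 = 5.1853
Moving ranges: 0.01, 0.01, 0.00, 0.02, 0.03, 0.04, 0.09, 0.05, 0.03, 0.06, 0.12, 0.01, 0.10, 0.06, 0.18, 0.01; M̄R̄ = 0.8200 / 16 = 0.0512
UCL = X̄ + 3·M̄R̄/d₂ = 5.1853 + 3 × 0.0512 / 1.128 = 5.3216

5.32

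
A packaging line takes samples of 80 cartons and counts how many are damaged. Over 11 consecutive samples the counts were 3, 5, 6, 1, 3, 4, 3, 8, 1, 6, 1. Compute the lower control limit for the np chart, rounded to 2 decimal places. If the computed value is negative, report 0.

0.00

p̄ = Σdᵢ / (k·n) = 41 / (11 × 80) = 0.04659
LCL = np̄ − 3·√(np̄(1−p̄)) = 3.7273 − 3 × 1.8851 = -1.9280 → 0 (negative, so LCL = 0)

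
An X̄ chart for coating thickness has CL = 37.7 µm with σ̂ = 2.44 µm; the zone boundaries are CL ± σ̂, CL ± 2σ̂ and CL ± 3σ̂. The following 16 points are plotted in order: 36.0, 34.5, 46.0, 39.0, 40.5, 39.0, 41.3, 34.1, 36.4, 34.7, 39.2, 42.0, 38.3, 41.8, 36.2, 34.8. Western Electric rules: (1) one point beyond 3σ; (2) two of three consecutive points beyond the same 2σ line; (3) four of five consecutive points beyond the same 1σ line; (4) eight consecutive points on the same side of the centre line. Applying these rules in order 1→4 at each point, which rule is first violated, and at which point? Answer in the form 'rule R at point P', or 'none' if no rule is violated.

rule 1 at point 3

Zone of each point (C = within 1σ̂, B = 1σ̂–2σ̂, A = 2σ̂–3σ̂, * = beyond 3σ̂; sign = side of CL): 1:-C, 2:-B, 3:+*, 4:+C, 5:+B, 6:+C, 7:+B, 8:-B, 9:-C, 10:-B, 11:+C, 12:+B, 13:+C, 14:+B, 15:-C, 16:-B
Rule 1 (one point beyond the 3σ limits) is satisfied at point 3.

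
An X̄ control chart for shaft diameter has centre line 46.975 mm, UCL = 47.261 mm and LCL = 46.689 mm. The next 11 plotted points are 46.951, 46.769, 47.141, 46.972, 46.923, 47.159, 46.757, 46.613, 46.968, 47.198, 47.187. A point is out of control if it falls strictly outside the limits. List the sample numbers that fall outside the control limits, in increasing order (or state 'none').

8

Compare each point to [46.689, 47.261]: sample 8 = 46.613 < LCL.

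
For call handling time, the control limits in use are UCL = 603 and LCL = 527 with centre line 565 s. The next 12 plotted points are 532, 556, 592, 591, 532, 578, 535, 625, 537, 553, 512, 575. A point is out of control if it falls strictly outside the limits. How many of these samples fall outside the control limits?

Compare each point to [527, 603]: sample 8 = 625 > UCL; sample 11 = 512 < LCL.

2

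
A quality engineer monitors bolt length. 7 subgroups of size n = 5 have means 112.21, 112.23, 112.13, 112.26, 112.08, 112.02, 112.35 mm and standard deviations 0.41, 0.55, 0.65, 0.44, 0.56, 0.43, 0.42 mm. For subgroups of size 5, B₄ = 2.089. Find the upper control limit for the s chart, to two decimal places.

s̄ = (0.41 + 0.55 + 0.65 + 0.44 + 0.56 + 0.43 + 0.42) / 7 = 0.4943
UCL_s = B₄·s̄ = 2.089 × 0.4943 = 1.0326

1.03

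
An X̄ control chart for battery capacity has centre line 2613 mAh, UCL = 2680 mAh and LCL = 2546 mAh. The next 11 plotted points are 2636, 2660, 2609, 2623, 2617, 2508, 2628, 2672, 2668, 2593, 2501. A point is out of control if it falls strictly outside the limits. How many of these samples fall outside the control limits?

2

Compare each point to [2546, 2680]: sample 6 = 2508 < LCL; sample 11 = 2501 < LCL.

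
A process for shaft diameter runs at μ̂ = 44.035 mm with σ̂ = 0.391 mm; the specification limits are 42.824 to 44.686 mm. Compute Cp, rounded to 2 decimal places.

0.79

Cp = (USL − LSL) / (6σ̂) = (44.686 − 42.824) / (6 × 0.391) = 1.8620 / 2.3460 = 0.7937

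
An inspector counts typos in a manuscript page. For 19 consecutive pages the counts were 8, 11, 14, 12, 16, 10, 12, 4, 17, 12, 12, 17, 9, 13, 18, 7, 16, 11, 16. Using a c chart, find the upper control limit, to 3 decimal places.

22.919

c̄ = (8 + 11 + 14 + 12 + 16 + 10 + 12 + 4 + 17 + 12 + 12 + 17 + 9 + 13 + 18 + 7 + 16 + 11 + 16) / 19 = 235 / 19 = 12.3684
UCL = c̄ + 3√c̄ = 12.3684 + 3 × √12.3684 = 12.3684 + 3 × 3.5169 = 22.9191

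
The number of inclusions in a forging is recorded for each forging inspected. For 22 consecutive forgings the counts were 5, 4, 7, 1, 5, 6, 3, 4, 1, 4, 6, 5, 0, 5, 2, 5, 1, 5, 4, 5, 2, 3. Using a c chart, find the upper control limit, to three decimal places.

c̄ = (5 + 4 + 7 + 1 + 5 + 6 + 3 + 4 + 1 + 4 + 6 + 5 + 0 + 5 + 2 + 5 + 1 + 5 + 4 + 5 + 2 + 3) / 22 = 83 / 22 = 3.7727
UCL = c̄ + 3√c̄ = 3.7727 + 3 × √3.7727 = 3.7727 + 3 × 1.9424 = 9.5998

9.600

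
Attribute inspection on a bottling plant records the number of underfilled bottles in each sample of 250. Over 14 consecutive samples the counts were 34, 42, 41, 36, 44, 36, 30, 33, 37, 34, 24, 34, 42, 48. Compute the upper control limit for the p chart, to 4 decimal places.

p̄ = Σdᵢ / (k·n) = 515 / (14 × 250) = 0.14714
UCL = p̄ + 3·√(p̄(1−p̄)/n) = 0.14714 + 3 × √(0.14714×0.85286/250) = 0.14714 + 3 × 0.02240 = 0.21436

0.2144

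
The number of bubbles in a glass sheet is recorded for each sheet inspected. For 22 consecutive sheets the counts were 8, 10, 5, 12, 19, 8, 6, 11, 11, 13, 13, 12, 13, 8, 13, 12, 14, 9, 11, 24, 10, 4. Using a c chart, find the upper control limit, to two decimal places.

c̄ = (8 + 10 + 5 + 12 + 19 + 8 + 6 + 11 + 11 + 13 + 13 + 12 + 13 + 8 + 13 + 12 + 14 + 9 + 11 + 24 + 10 + 4) / 22 = 246 / 22 = 11.1818
UCL = c̄ + 3√c̄ = 11.1818 + 3 × √11.1818 = 11.1818 + 3 × 3.3439 = 21.2136

21.21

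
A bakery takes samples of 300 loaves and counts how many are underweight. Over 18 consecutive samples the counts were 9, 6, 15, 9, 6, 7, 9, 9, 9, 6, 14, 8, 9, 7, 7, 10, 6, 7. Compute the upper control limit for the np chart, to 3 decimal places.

17.122

p̄ = Σdᵢ / (k·n) = 153 / (18 × 300) = 0.02833
UCL = np̄ + 3·√(np̄(1−p̄)) = 8.5000 + 3 × √(8.5000×0.97167) = 8.5000 + 3 × 2.8739 = 17.1216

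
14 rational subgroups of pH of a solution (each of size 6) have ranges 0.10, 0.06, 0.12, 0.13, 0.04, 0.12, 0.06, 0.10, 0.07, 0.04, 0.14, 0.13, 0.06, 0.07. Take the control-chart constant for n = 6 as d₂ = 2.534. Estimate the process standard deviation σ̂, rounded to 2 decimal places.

0.03

R̄ = (0.10 + 0.06 + 0.12 + 0.13 + 0.04 + 0.12 + 0.06 + 0.10 + 0.07 + 0.04 + 0.14 + 0.13 + 0.06 + 0.07) / 14 = 0.0886
σ̂ = R̄ / d₂ = 0.0886 / 2.534 = 0.0350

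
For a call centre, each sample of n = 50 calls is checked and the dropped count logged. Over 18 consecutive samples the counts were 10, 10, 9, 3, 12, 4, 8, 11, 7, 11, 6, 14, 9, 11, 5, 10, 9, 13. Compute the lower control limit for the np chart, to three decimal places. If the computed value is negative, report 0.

0.850

p̄ = Σdᵢ / (k·n) = 162 / (18 × 50) = 0.18000
LCL = np̄ − 3·√(np̄(1−p̄)) = 9.0000 − 3 × 2.7166 = 0.8502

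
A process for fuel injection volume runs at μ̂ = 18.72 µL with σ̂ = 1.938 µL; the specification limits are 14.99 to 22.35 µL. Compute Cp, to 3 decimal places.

Cp = (USL − LSL) / (6σ̂) = (22.35 − 14.99) / (6 × 1.938) = 7.3600 / 11.6280 = 0.6330

0.633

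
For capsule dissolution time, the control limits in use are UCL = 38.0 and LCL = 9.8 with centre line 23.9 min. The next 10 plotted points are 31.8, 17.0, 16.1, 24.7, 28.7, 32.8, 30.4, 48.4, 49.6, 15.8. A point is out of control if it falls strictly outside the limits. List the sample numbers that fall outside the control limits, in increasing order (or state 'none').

8, 9

Compare each point to [9.8, 38.0]: sample 8 = 48.4 > UCL; sample 9 = 49.6 > UCL.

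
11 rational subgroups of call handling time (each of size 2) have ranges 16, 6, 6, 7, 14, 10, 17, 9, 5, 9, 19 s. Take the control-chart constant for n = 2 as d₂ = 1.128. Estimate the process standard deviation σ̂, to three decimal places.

9.510

R̄ = (16 + 6 + 6 + 7 + 14 + 10 + 17 + 9 + 5 + 9 + 19) / 11 = 10.7273
σ̂ = R̄ / d₂ = 10.7273 / 1.128 = 9.5100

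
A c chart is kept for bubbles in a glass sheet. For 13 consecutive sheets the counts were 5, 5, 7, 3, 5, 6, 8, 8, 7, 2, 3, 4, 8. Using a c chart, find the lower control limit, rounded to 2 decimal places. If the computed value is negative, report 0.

c̄ = (5 + 5 + 7 + 3 + 5 + 6 + 8 + 8 + 7 + 2 + 3 + 4 + 8) / 13 = 71 / 13 = 5.4615
LCL = c̄ − 3√c̄ = 5.4615 − 3 × 2.3370 = -1.5494 → 0 (cannot be negative)

0.00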